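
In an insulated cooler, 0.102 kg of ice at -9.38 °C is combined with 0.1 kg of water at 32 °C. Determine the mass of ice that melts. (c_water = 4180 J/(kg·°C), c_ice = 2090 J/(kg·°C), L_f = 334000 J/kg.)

Water can give up m c ΔT = 0.1×4180×32 = 13376 J before reaching 0 °C.
Of that, 0.102×2090×9.38 = 1999.6 J goes to bring the ice to 0 °C, leaving 11376 J.
Fully melting the ice requires m_ice L_f = 0.102×334000 = 34068 J.
11376 J < 34068 J, so only part of the ice melts and the system sits at 0 °C.
m_melt = 11376 / L_f = 0.03406 kg.

m_melted ≈ 0.0341 kg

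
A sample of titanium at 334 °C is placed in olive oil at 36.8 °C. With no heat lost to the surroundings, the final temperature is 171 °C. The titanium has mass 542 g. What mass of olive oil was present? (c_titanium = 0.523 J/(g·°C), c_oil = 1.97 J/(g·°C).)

m ≈ 175 g

Net heat exchanged in the isolated system is zero:
542·0.523·(171 − 334) + m·1.97·(171 − 36.8) = 0
264.37 m = 46205
m = 46205/264.37 ≈ 174.8 g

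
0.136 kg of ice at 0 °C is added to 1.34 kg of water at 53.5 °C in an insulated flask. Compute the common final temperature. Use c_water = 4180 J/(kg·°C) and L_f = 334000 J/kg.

Energy balance with sensible and latent terms:
fusion: m_ice L_f = 0.136·334000 = 45424; warm the meltwater: 568.48 T; water cools: 1.34·4180·(T − 53.5) = 5601.2(T − 53.5)
6169.7 T = 299664 − 45424 = 254240
T ≈ 41.21 °C (positive, so assuming full melt was valid).

T_f ≈ 41.2 °C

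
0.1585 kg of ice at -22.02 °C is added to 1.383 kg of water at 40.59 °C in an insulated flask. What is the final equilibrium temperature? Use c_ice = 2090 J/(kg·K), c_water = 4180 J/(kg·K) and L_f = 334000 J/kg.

T_f ≈ 27.1 °C

Taking heat into each body as positive, Σ m c ΔT = 0:
ice -22.02→0 °C: 0.1585×2090×22.02 = 7294.5
  fusion: m_ice L_f = 0.1585×334000 = 52939
  warm the meltwater: 662.53 T
  water: 5780.9(T − 40.59)
6443.5 T = 234648 − 60233 = 174415
T ≈ 27.07 °C — above 0 °C, consistent with complete melting.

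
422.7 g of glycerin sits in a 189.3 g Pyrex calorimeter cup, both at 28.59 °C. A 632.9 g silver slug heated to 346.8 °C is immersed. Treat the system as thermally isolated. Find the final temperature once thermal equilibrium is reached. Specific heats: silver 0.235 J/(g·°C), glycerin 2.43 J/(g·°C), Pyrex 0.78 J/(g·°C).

T_f ≈ 64.3 °C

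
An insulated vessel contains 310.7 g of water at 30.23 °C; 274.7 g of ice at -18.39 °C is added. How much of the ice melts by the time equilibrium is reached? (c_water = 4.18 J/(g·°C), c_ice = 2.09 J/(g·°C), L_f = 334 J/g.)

m_melted ≈ 85.9 g

Water can give up m c ΔT = 310.7×4.18×30.23 = 39260 J before reaching 0 °C.
Of that, 274.7×2.09×18.39 = 10558 J goes to bring the ice to 0 °C, leaving 28702 J.
Fully melting the ice requires m_ice L_f = 274.7×334 = 91750 J.
That's not enough to melt it all — equilibrium is at 0 °C with ice remaining.
Mass melted = 28702/334 ≈ 85.94 g.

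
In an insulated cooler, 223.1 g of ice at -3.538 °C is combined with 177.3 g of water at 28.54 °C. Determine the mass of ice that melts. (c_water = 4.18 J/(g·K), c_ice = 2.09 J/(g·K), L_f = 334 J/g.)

Water can give up m c ΔT = 177.3×4.18×28.54 = 21151 J before reaching 0 °C.
Of that, 223.1×2.09×3.538 = 1649.7 J goes to bring the ice to 0 °C, leaving 19502 J.
Melting all 223.1 g of ice would need 223.1×334 = 74515 J.
19502 J < 74515 J, so only part of the ice melts and the system sits at 0 °C.
m_melted×334 = 19502  ⇒  m_melted ≈ 58.39 g.

m_melted ≈ 58.4 g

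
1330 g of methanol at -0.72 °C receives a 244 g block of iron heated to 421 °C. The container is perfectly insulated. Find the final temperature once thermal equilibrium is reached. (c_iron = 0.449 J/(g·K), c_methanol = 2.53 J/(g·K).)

Conservation of energy gives ΣQ = 0:
244·0.449·(T − 421) + 1330·2.53·(T − (-0.72)) = 0
(109.56 + 3364.9) T = 109.56·421 + 3364.9·(-0.72)
T ≈ 12.58 °C

T_f ≈ 12.6 °C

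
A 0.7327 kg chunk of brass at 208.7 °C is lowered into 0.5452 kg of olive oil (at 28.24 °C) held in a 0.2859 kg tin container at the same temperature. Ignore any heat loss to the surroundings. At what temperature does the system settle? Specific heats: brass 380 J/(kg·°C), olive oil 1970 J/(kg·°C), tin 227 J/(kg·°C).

T_f ≈ 63.7 °C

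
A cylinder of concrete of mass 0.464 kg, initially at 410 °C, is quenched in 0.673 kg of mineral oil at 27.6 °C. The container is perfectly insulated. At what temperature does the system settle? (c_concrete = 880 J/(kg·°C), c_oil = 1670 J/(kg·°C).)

|Q_concrete| = |Q_oil|:
0.464×880×(410 − T) = 0.673×1670×(T − 27.6)
408.32(410 − T) = 1123.9(T − 27.6)
1532.2 T = 198431  ⇒  T ≈ 129.50 °C

T_f ≈ 129.5 °C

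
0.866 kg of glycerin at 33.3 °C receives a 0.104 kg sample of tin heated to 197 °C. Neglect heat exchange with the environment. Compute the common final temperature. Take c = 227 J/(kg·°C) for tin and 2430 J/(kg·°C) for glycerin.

T_f ≈ 35.1 °C

Taking heat into each body as positive, Σ m c ΔT = 0:
0.104·227·(T − 197) + 0.866·2430·(T − 33.3) = 0
23.61(T − 197) + 2104.4(T − 33.3) = 0
(23.61 + 2104.4) T = 23.61·197 + 2104.4·33.3
T = 74727/2128 ≈ 35.12 °C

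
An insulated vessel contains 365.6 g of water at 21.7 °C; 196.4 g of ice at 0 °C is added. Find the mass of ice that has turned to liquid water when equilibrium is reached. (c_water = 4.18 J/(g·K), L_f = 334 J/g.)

m_melted ≈ 99.3 g

Cooling the water to 0 °C releases 365.6·4.18·21.7 = 33162 J.
Fully melting the ice requires m_ice L_f = 196.4·334 = 65598 J.
That's not enough to melt it all — equilibrium is at 0 °C with ice remaining.
Mass melted = 33162/334 ≈ 99.29 g.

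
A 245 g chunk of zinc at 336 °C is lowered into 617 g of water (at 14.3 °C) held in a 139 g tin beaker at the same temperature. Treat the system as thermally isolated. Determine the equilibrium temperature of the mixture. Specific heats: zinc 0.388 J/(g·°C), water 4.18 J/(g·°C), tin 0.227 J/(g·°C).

With ΣQ=0 the equilibrium temperature is the m·c-weighted mean:
T_f = (95.06·336 + 2579.1·14.3 + 31.55·14.3) / (95.06 + 2579.1 + 31.55)
    = 69272 / 2705.7 ≈ 25.60 °C

T_f ≈ 25.6 °C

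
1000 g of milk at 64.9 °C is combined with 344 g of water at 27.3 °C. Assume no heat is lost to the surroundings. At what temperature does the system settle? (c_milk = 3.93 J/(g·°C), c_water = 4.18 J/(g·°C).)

T_f ≈ 54.8 °C

T_f is the heat-capacity-weighted average of the initial temperatures:
T_f = (3930·64.9 + 1437.9·27.3) / (3930 + 1437.9)
    = 294312 / 5367.9 ≈ 54.83 °C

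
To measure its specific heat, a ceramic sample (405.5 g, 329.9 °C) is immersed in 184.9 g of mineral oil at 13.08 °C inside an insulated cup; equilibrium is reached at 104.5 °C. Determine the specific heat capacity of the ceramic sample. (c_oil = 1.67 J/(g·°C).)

Conservation of energy gives ΣQ = 0:
405.5×c×(104.5 − 329.9) + 184.9×1.67×(104.5 − 13.08) = 0
-91400 c = -28229
c = -28229/-91400 ≈ 0.3089 J/(g·°C)

c ≈ 0.309 J/(g·°C)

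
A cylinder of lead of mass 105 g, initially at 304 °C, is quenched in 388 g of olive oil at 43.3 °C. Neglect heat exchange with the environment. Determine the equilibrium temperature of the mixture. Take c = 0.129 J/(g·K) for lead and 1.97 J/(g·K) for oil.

T_f ≈ 47.8 °C

Heat gained plus heat lost sum to zero:
105×0.129×(T − 304) + 388×1.97×(T − 43.3) = 0
13.54(T − 304) + 764.36(T − 43.3) = 0
(13.54 + 764.36) T = 13.54×304 + 764.36×43.3
T = 37214 / 777.9 = 47.8 °C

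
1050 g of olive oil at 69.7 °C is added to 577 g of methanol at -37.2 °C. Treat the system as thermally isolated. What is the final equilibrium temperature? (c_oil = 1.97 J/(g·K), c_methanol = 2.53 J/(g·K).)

T_f ≈ 25.5 °C

With ΣQ=0 the equilibrium temperature is the m·c-weighted mean:
T_f = (2068.5*69.7 + 1459.8*(-37.2)) / (2068.5 + 1459.8)
    = 89870 / 3528.3 ≈ 25.47 °C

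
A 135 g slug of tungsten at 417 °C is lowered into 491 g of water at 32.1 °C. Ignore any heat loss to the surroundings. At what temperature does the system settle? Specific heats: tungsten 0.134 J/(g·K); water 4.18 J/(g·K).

T_f is the heat-capacity-weighted average of the initial temperatures:
T_f = (18.09×417 + 2052.4×32.1) / (18.09 + 2052.4)
    = 73425 / 2070.5 ≈ 35.46 °C

T_f ≈ 35.5 °C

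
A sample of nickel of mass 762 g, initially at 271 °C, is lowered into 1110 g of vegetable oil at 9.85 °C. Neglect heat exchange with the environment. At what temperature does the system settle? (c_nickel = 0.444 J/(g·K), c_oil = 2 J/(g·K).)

T_f ≈ 44.4 °C

T_f is the heat-capacity-weighted average of the initial temperatures:
T_f = (338.33×271 + 2220×9.85) / (338.33 + 2220)
    = 113554 / 2558.3 ≈ 44.39 °C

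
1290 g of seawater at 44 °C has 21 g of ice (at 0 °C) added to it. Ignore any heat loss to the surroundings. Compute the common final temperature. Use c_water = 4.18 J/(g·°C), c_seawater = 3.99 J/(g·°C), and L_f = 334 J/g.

T_f ≈ 41.9 °C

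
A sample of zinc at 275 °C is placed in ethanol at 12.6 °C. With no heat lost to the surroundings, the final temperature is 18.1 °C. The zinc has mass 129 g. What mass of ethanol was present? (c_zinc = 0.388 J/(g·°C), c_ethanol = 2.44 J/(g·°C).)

m ≈ 958 g

|Q_zinc| = |Q_ethanol|:
129·0.388·(275 − 18.1) = m·2.44·(18.1 − 12.6)
13.42 m = 12858  ⇒  m ≈ 958.1 g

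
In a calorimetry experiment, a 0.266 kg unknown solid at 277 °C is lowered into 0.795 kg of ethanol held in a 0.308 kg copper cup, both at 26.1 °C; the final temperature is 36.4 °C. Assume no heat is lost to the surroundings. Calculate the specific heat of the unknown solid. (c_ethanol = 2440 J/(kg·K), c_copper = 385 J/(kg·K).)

Heat gained plus heat lost sum to zero:
0.266×c×(36.4 − 277) + 0.795×2440×(36.4 − 26.1) + 0.308×385×(36.4 − 26.1) = 0
-64 c = -21201
c = -21201/-64 ≈ 331.3 J/(kg·K)

c ≈ 331 J/(kg·K)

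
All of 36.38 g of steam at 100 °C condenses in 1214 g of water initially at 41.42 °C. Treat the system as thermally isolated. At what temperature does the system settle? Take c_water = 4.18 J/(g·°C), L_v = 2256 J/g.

Let T be the final temperature. ΣQ_i = 0:
latent heat released on condensation: 36.38·2256 = 82073
  condensed water 100 °C→T: 152.07(T − 100)
  water warms: 1214·4.18·(T − 41.42) = 5074.5(T − 41.42)
5226.6 T = 82073 + 15207 + 210187 = 307467
T ≈ 58.83 °C — below 100 °C, confirming all the steam condensed.

T_f ≈ 58.8 °C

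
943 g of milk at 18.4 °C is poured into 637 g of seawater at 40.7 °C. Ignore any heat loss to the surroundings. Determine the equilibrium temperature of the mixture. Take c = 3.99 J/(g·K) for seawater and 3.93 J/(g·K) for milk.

Heat lost by the seawater equals heat gained by the milk:
637·3.99·(40.7 − T) = 943·3.93·(T − 18.4)
2541.6(40.7 − T) = 3706(T − 18.4)
6247.6 T = 171635  ⇒  T ≈ 27.47 °C

T_f ≈ 27.5 °C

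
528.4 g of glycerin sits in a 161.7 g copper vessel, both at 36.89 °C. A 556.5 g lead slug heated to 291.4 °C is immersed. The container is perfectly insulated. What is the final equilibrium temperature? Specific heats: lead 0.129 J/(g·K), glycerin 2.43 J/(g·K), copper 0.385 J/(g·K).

T_f ≈ 49.8 °C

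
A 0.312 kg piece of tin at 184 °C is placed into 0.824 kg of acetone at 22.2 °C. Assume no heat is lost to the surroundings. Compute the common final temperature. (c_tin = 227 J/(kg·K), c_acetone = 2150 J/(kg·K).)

T_f ≈ 28.4 °C

|Q_tin| = |Q_acetone|:
0.312*227*(184 − T) = 0.824*2150*(T − 22.2)
70.82(184 − T) = 1771.6(T − 22.2)
1842.4 T = 52361  ⇒  T ≈ 28.42 °C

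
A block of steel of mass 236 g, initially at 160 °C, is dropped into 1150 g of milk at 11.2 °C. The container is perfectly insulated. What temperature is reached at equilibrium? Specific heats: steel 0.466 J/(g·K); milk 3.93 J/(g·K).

Taking heat into each body as positive, Σ m c ΔT = 0:
236·0.466·(T − 160) + 1150·3.93·(T − 11.2) = 0
109.98(T − 160) + 4519.5(T − 11.2) = 0
4629.5 T = 68215
T = 68215/4629.5 ≈ 14.73 °C

T_f ≈ 14.7 °C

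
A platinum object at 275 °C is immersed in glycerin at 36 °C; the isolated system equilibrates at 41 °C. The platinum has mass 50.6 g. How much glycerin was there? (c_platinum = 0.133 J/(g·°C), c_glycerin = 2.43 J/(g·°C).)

m ≈ 130 g

Heat gained plus heat lost sum to zero:
50.6×0.133×(41 − 275) + m×2.43×(41 − 36) = 0
12.15 m = 1574.8
m = 1574.8/12.15 ≈ 129.6 g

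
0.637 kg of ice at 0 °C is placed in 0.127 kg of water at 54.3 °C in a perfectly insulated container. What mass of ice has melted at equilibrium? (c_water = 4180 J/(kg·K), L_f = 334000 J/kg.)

Water can give up m c ΔT = 0.127×4180×54.3 = 28826 J before reaching 0 °C.
Fully melting the ice requires m_ice L_f = 0.637×334000 = 212758 J.
That's not enough to melt it all — equilibrium is at 0 °C with ice remaining.
m_melt = 28826 / L_f = 0.0863 kg.

m_melted ≈ 0.0863 kg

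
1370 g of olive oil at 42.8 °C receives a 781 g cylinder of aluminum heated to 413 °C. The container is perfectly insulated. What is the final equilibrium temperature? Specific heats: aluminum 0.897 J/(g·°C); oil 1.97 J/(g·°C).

With ΣQ=0 the equilibrium temperature is the m·c-weighted mean:
T_f = (700.56×413 + 2698.9×42.8) / (700.56 + 2698.9)
    = 404843 / 3399.5 ≈ 119.09 °C

T_f ≈ 119.1 °C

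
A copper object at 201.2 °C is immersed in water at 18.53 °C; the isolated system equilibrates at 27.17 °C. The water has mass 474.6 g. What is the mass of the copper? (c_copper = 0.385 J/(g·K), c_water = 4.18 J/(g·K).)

Conservation of energy gives ΣQ = 0:
m×0.385×(27.17 − 201.2) + 474.6×4.18×(27.17 − 18.53) = 0
-67 m = -17140
m = -17140/-67 ≈ 255.8 g

m ≈ 256 g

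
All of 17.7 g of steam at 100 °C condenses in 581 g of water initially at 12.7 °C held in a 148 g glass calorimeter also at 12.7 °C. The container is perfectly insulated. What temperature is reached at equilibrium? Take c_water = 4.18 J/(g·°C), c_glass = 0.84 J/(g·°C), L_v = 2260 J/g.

Conservation of energy gives ΣQ = 0:
steam→water at 100 °C releases m L_v = 17.7·2260 = 40002; condensate cools 100→T: 17.7·4.18·(T − 100) = 73.99(T − 100); water warms: 581·4.18·(T − 12.7) = 2428.6(T − 12.7); cup: 124.32(T − 12.7)
2626.9 T = 40002 + 7398.6 + 32422 = 79822
T ≈ 30.39 °C, under the boiling point, so the assumption holds.

T_f ≈ 30.4 °C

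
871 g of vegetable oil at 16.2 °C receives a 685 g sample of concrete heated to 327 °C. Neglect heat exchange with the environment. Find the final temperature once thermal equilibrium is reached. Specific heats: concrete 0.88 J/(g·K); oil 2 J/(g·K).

T_f ≈ 96.1 °C

Setting the total heat transfer to zero:
685·0.88·(T − 327) + 871·2·(T − 16.2) = 0
602.8(T − 327) + 1742(T − 16.2) = 0
2344.8 T = 225336
T = 225336 / 2344.8 = 96.1 °C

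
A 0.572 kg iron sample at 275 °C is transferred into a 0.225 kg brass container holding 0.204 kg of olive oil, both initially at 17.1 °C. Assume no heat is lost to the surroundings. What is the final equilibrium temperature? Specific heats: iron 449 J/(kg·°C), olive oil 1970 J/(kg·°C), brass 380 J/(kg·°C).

T_f ≈ 106.1 °C

Energy conservation, ΣQ = 0:
0.572*449*(T − 275) + 0.204*1970*(T − 17.1) + 0.225*380*(T − 17.1) = 0
256.83(T − 275) + 401.88(T − 17.1) + 85.5(T − 17.1) = 0
(256.83 + 401.88 + 85.5) T = 256.83*275 + 401.88*17.1 + 85.5*17.1
T = 78962/744.21 ≈ 106.10 °C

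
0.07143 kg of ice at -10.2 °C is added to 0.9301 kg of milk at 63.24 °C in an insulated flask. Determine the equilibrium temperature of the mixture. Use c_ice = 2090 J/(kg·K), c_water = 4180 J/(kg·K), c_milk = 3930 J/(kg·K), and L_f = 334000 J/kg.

T_f ≈ 52.0 °C

Setting the total heat transfer to zero:
warm ice to 0 °C: 0.07143·2090·(0 − (-10.2)) = 1522.7; melt ice: 0.07143·334000 = 23858; meltwater 0→T: 0.07143·4180·T = 298.58 T; milk: 3655.3(T − 63.24)
3953.9 T = 231161 − 25380 = 205780
T ≈ 52.05 °C — above 0 °C, consistent with complete melting.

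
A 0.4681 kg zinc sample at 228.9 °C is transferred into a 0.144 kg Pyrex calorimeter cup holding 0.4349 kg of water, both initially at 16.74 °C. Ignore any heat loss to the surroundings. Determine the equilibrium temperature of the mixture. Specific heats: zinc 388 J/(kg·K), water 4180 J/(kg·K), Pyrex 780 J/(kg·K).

Heat gained plus heat lost sum to zero:
0.4681×388×(T − 228.9) + 0.4349×4180×(T − 16.74) + 0.144×780×(T − 16.74) = 0
181.62(T − 228.9) + 1817.9(T − 16.74) + 112.32(T − 16.74) = 0
2111.8 T = 73885
T = 73885 / 2111.8 = 35 °C

T_f ≈ 35.0 °C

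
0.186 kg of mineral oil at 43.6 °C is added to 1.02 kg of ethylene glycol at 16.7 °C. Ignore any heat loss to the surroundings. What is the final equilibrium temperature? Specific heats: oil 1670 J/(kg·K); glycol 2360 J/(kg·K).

T_f = Σ m_i c_i T_i / Σ m_i c_i:
T_f = (310.62·43.6 + 2407.2·16.7) / (310.62 + 2407.2)
    = 53743 / 2717.8 ≈ 19.77 °C

T_f ≈ 19.8 °C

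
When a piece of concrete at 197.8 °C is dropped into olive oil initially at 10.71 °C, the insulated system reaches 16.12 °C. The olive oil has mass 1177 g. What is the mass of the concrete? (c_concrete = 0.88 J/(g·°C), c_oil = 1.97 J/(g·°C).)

Let T be the final temperature. ΣQ_i = 0:
m×0.88×(16.12 − 197.8) + 1177×1.97×(16.12 − 10.71) = 0
-159.88 m = -12544
m = -12544/-159.88 ≈ 78.46 g

m ≈ 78.5 g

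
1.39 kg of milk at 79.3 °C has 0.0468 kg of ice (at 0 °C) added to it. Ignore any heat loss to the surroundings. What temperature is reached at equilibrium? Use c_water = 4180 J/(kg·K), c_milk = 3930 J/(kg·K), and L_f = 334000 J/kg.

Taking heat into each body as positive, Σ m c ΔT = 0:
melt ice: 0.0468·334000 = 15631
  warm the meltwater: 195.62 T
  milk: 5462.7(T − 79.3)
5658.3 T = 433192 − 15631 = 417561
T ≈ 73.80 °C — above 0 °C, consistent with complete melting.

T_f ≈ 73.8 °C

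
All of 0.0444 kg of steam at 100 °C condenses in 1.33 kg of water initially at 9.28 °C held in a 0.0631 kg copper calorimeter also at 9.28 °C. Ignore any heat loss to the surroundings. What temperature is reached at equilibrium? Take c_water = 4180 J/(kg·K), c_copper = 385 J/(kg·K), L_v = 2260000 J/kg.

Energy conservation, ΣQ = 0:
steam→water at 100 °C releases m L_v = 0.0444×2260000 = 100344; condensate cools 100→T: 0.0444×4180×(T − 100) = 185.59(T − 100); original water: 5559.4(T − 9.28); copper cup: 0.0631×385×(T − 9.28) = 24.29(T − 9.28)
5769.3 T = 100344 + 18559 + 51817 = 170720
T ≈ 29.59 °C, under the boiling point, so the assumption holds.

T_f ≈ 29.6 °C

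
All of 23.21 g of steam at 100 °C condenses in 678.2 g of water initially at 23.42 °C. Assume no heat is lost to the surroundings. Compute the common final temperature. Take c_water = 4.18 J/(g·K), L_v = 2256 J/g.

T_f ≈ 43.8 °C

Heat gained plus heat lost sum to zero:
condense steam: −23.21·2256 = −52362; condensate cools 100→T: 23.21·4.18·(T − 100) = 97.02(T − 100); original water: 2834.9(T − 23.42)
2931.9 T = 52362 + 9701.8 + 66393 = 128456
T ≈ 43.81 °C — below 100 °C, confirming all the steam condensed.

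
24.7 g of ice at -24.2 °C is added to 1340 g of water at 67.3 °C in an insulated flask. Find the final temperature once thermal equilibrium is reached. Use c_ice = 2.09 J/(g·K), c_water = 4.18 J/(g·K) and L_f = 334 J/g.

Sum of m c ΔT and latent-heat terms is zero:
warm ice to 0 °C: 24.7×2.09×(0 − (-24.2)) = 1249.3
  fusion: m_ice L_f = 24.7×334 = 8249.8
  warm the meltwater: 103.25 T
  water cools: 1340×4.18×(T − 67.3) = 5601.2(T − 67.3)
5704.4 T = 376961 − 9499.1 = 367462
T ≈ 64.42 °C — above 0 °C, consistent with complete melting.

T_f ≈ 64.4 °C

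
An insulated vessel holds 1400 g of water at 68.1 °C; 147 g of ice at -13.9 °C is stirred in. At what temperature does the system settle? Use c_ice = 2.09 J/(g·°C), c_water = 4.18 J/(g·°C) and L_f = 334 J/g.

T_f ≈ 53.4 °C

Energy balance with sensible and latent terms:
warm ice to 0 °C: 147·2.09·(0 − (-13.9)) = 4270.5
  latent heat to melt: 147·334 = 49098
  meltwater 0→T: 147·4.18·T = 614.46 T
  water cools: 1400·4.18·(T − 68.1) = 5852(T − 68.1)
6466.5 T = 398521 − 53368 = 345153
T ≈ 53.38 °C (positive, so assuming full melt was valid).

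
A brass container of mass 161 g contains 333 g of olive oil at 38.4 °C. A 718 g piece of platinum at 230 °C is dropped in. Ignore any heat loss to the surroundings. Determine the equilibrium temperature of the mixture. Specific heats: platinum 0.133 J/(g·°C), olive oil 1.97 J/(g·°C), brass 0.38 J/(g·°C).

Energy conservation, ΣQ = 0:
718*0.133*(T − 230) + 333*1.97*(T − 38.4) + 161*0.38*(T − 38.4) = 0
(95.49 + 656.01 + 61.18) T = 95.49*230 + 656.01*38.4 + 61.18*38.4
T = 49504 / 812.68 = 60.9 °C

T_f ≈ 60.9 °C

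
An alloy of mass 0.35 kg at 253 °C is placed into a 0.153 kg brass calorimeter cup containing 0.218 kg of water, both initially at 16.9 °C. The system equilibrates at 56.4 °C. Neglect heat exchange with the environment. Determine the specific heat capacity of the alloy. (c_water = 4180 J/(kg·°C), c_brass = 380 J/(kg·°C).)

c ≈ 556 J/(kg·°C)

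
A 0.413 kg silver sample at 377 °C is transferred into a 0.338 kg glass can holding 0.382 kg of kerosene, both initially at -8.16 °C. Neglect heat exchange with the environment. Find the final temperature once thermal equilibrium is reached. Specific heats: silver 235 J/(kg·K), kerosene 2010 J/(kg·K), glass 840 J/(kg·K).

T_f ≈ 24.4 °C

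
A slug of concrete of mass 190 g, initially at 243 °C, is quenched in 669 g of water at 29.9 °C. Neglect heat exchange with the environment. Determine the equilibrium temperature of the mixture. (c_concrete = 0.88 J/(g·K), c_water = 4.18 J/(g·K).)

With ΣQ=0 the equilibrium temperature is the m·c-weighted mean:
T_f = (167.2·243 + 2796.4·29.9) / (167.2 + 2796.4)
    = 124243 / 2963.6 ≈ 41.92 °C

T_f ≈ 41.9 °C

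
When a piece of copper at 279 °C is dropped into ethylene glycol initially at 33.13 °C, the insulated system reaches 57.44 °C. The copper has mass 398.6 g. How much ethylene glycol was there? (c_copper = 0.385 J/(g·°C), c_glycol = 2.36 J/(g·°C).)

Setting the total heat transfer to zero:
398.6×0.385×(57.44 − 279) + m×2.36×(57.44 − 33.13) = 0
57.37 m = 34001
m = 34001/57.37 ≈ 592.6 g

m ≈ 593 g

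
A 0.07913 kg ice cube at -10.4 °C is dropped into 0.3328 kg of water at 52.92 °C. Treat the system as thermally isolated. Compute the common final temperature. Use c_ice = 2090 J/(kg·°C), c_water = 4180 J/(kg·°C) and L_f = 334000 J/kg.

T_f ≈ 26.4 °C

Taking heat into each body as positive, Σ m c ΔT = 0:
ice -10.4→0 °C: 0.07913×2090×10.4 = 1720; latent heat to melt: 0.07913×334000 = 26429; meltwater 0→T: 0.07913×4180×T = 330.76 T; water: 1391.1(T − 52.92)
1721.9 T = 73617 − 28149 = 45468
T ≈ 26.41 °C. Since T > 0 °C, the all-ice-melts assumption holds.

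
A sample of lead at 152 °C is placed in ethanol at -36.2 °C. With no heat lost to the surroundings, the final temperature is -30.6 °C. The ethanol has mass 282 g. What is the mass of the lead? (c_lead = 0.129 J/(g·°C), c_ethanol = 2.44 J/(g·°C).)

Taking heat into each body as positive, Σ m c ΔT = 0:
m×0.129×(-30.6 − 152) + 282×2.44×(-30.6 − (-36.2)) = 0
-23.56 m = -3853.2
m = -3853.2/-23.56 ≈ 163.6 g

m ≈ 164 g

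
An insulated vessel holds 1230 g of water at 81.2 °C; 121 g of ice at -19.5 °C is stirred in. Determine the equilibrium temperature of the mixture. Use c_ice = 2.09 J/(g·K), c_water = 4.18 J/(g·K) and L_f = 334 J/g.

T_f ≈ 65.9 °C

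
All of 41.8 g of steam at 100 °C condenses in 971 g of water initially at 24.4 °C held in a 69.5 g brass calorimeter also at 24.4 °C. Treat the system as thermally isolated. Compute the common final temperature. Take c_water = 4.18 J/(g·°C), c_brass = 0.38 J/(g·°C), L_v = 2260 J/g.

T_f ≈ 49.7 °C

Taking heat into each body as positive, Σ m c ΔT = 0:
latent heat released on condensation: 41.8×2260 = 94468; condensate cools 100→T: 41.8×4.18×(T − 100) = 174.72(T − 100); water warms: 971×4.18×(T − 24.4) = 4058.8(T − 24.4); brass cup: 69.5×0.38×(T − 24.4) = 26.41(T − 24.4)
4259.9 T = 94468 + 17472 + 99679 = 211619
T ≈ 49.68 °C, under the boiling point, so the assumption holds.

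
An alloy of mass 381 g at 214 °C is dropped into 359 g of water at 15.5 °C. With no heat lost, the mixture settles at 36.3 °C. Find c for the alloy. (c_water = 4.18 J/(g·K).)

m_s c (T_s − T_f) = m_water c_water (T_f − T_0):
381·c·(214 − 36.3) = 359·4.18·(36.3 − 15.5)
67704 c = 31213  ⇒  c ≈ 0.461 J/(g·K)

c ≈ 0.461 J/(g·K)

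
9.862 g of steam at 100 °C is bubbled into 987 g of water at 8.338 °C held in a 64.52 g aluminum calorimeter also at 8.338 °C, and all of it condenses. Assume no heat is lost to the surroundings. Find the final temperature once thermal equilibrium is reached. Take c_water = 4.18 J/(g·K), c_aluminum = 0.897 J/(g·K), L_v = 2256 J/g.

Setting the total heat transfer to zero:
condense steam: −9.862·2256 = −22249
  condensate cools 100→T: 9.862·4.18·(T − 100) = 41.22(T − 100)
  original water: 4125.7(T − 8.338)
  cup: 57.87(T − 8.338)
4224.8 T = 22249 + 4122.3 + 34882 = 61253
T ≈ 14.50 °C (< 100 °C, so full condensation is consistent).

T_f ≈ 14.5 °C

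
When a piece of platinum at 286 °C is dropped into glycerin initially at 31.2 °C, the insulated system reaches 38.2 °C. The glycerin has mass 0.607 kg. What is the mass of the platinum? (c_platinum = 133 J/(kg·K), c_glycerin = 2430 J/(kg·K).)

m ≈ 0.313 kg

Heat lost by the platinum = heat gained by the glycerin:
m·133·(286 − 38.2) = 0.607·2430·(38.2 − 31.2)
32957 m = 10325  ⇒  m ≈ 0.3133 kg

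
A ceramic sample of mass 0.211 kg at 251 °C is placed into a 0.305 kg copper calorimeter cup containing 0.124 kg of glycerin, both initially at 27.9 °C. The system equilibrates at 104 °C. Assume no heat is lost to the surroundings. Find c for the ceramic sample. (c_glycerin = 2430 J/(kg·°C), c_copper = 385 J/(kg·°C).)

c ≈ 1030 J/(kg·°C)

Taking heat into each body as positive, Σ m c ΔT = 0:
0.211×c×(104 − 251) + 0.124×2430×(104 − 27.9) + 0.305×385×(104 − 27.9) = 0
-31.02 c = -31866
c = -31866/-31.02 ≈ 1027 J/(kg·°C)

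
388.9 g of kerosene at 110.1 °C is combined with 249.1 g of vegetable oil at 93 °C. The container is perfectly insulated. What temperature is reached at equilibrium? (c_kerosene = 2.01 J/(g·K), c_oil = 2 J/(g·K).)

Let T be the final temperature. ΣQ_i = 0:
388.9*2.01*(T − 110.1) + 249.1*2*(T − 93) = 0
1279.9 T = 132397
T = 132397 / 1279.9 = 103 °C

T_f ≈ 103.4 °C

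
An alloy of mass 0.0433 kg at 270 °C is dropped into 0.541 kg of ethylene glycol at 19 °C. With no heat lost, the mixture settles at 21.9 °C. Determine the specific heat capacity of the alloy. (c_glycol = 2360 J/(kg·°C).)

Energy conservation, ΣQ = 0:
0.0433×c×(21.9 − 270) + 0.541×2360×(21.9 − 19) = 0
-10.74 c = -3702.6
c = -3702.6/-10.74 ≈ 344.7 J/(kg·°C)

c ≈ 345 J/(kg·°C)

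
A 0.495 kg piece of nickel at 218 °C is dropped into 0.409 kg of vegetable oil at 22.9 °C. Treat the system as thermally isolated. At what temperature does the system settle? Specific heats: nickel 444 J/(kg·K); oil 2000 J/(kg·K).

T_f ≈ 64.2 °C

Taking heat into each body as positive, Σ m c ΔT = 0:
0.495*444*(T − 218) + 0.409*2000*(T − 22.9) = 0
1037.8 T = 66644
T = 66644 / 1037.8 = 64.2 °C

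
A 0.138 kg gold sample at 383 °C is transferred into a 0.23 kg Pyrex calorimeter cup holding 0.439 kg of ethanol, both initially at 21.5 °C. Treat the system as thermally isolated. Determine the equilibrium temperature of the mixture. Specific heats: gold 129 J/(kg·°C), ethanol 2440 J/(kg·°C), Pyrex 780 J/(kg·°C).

T_f ≈ 26.6 °C

T_f is the heat-capacity-weighted average of the initial temperatures:
T_f = (17.8*383 + 1071.2*21.5 + 179.4*21.5) / (17.8 + 1071.2 + 179.4)
    = 33705 / 1268.4 ≈ 26.57 °C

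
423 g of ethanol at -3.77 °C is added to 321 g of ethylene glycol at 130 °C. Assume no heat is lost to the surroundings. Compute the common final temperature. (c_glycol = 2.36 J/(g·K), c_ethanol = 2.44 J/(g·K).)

T_f is the heat-capacity-weighted average of the initial temperatures:
T_f = (757.56×130 + 1032.1×(-3.77)) / (757.56 + 1032.1)
    = 94592 / 1789.7 ≈ 52.85 °C

T_f ≈ 52.9 °C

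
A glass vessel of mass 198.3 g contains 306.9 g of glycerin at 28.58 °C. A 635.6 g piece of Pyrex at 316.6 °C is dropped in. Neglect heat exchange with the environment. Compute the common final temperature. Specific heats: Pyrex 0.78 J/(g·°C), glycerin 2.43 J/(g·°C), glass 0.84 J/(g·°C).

Net heat exchanged in the isolated system is zero:
635.6×0.78×(T − 316.6) + 306.9×2.43×(T − 28.58) + 198.3×0.84×(T − 28.58) = 0
1408.1 T = 183035
T ≈ 129.99 °C

T_f ≈ 130.0 °C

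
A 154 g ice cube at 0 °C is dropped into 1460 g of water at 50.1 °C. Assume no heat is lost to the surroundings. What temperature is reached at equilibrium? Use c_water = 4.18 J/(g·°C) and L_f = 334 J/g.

T_f ≈ 37.7 °C

Taking heat into each body as positive, Σ m c ΔT = 0:
latent heat to melt: 154·334 = 51436
  meltwater 0→T: 154·4.18·T = 643.72 T
  water cools: 1460·4.18·(T − 50.1) = 6102.8(T − 50.1)
6746.5 T = 305750 − 51436 = 254314
T ≈ 37.70 °C. Since T > 0 °C, the all-ice-melts assumption holds.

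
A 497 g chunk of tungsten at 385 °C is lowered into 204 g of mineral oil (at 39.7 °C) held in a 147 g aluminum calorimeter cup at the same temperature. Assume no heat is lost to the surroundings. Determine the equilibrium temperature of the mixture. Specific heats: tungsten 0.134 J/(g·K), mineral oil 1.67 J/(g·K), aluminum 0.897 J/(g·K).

Net heat exchanged in the isolated system is zero:
497*0.134*(T − 385) + 204*1.67*(T − 39.7) + 147*0.897*(T − 39.7) = 0
66.6(T − 385) + 340.68(T − 39.7) + 131.86(T − 39.7) = 0
(66.6 + 340.68 + 131.86) T = 66.6*385 + 340.68*39.7 + 131.86*39.7
T = 44400/539.14 ≈ 82.35 °C

T_f ≈ 82.4 °C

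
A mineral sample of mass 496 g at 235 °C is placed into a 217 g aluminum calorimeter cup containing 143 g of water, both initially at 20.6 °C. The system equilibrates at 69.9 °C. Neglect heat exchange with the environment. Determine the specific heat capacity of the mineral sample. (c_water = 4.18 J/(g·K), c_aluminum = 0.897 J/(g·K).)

c ≈ 0.477 J/(g·K)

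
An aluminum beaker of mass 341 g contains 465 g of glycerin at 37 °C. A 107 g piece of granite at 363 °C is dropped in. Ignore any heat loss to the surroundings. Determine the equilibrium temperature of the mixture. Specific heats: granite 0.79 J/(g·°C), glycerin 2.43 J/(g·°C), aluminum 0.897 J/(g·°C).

T_f ≈ 55.1 °C

Net heat exchanged in the isolated system is zero:
107·0.79·(T − 363) + 465·2.43·(T − 37) + 341·0.897·(T − 37) = 0
84.53(T − 363) + 1130(T − 37) + 305.88(T − 37) = 0
(84.53 + 1130 + 305.88) T = 84.53·363 + 1130·37 + 305.88·37
T ≈ 55.13 °C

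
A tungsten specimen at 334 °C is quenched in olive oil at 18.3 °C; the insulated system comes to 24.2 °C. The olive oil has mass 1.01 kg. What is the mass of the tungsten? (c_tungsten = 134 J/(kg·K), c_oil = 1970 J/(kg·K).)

m ≈ 0.283 kg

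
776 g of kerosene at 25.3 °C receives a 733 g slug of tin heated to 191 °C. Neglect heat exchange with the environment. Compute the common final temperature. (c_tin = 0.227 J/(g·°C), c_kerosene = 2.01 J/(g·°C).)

T_f ≈ 41.3 °C

Set heat shed by the hot body equal to heat absorbed by the cold body:
733*0.227*(191 − T) = 776*2.01*(T − 25.3)
166.39(191 − T) = 1559.8(T − 25.3)
1726.2 T = 71243  ⇒  T ≈ 41.27 °C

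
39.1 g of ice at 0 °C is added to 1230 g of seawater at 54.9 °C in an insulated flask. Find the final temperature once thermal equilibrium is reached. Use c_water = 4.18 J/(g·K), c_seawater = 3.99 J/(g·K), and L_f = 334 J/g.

T_f ≈ 50.6 °C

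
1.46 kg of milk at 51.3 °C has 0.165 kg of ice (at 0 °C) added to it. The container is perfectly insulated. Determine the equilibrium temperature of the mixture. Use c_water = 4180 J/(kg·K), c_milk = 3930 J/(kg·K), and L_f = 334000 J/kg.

T_f ≈ 37.2 °C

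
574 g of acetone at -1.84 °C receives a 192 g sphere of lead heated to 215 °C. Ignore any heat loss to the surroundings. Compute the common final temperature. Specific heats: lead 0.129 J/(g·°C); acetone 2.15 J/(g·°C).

T_f ≈ 2.4 °C

Energy conservation, ΣQ = 0:
192·0.129·(T − 215) + 574·2.15·(T − (-1.84)) = 0
(24.77 + 1234.1) T = 24.77·215 + 1234.1·(-1.84)
T ≈ 2.43 °C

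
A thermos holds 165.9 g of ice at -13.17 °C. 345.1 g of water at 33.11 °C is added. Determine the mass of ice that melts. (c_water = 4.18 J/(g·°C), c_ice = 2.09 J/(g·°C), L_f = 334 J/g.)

m_melted ≈ 129 g

Cooling the water to 0 °C releases 345.1·4.18·33.11 = 47762 J.
Of that, 165.9·2.09·13.17 = 4566.4 J goes to bring the ice to 0 °C, leaving 43195 J.
Melting all 165.9 g of ice would need 165.9·334 = 55411 J.
Since 43195 < 55411 J, not all the ice melts; equilibrium is at 0 °C.
m_melt = 43195 / L_f = 129.3 g.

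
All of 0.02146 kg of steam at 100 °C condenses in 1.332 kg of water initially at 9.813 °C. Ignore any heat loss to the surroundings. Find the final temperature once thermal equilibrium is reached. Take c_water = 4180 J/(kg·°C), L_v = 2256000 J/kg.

Let T be the final temperature. ΣQ_i = 0:
condense steam: −0.02146×2256000 = −48414; condensed water 100 °C→T: 89.7(T − 100); original water: 5567.8(T − 9.813)
5657.5 T = 48414 + 8970.3 + 54636 = 112020
T ≈ 19.80 °C — below 100 °C, confirming all the steam condensed.

T_f ≈ 19.8 °C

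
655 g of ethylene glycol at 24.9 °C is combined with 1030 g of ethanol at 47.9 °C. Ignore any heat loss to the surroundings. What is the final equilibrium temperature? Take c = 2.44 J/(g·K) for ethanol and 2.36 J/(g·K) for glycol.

Taking heat into each body as positive, Σ m c ΔT = 0:
1030*2.44*(T − 47.9) + 655*2.36*(T − 24.9) = 0
2513.2(T − 47.9) + 1545.8(T − 24.9) = 0
(2513.2 + 1545.8) T = 2513.2*47.9 + 1545.8*24.9
T ≈ 39.14 °C

T_f ≈ 39.1 °C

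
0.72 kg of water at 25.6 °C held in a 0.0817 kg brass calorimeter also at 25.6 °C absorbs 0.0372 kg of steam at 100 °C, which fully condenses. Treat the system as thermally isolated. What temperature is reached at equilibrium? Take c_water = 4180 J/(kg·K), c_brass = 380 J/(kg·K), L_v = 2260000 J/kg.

T_f ≈ 55.5 °C

Taking heat into each body as positive, Σ m c ΔT = 0:
condense steam: −0.0372×2260000 = −84072
  condensed water 100 °C→T: 155.5(T − 100)
  original water: 3009.6(T − 25.6)
  brass cup: 0.0817×380×(T − 25.6) = 31.05(T − 25.6)
3196.1 T = 84072 + 15550 + 77841 = 177462
T ≈ 55.52 °C, under the boiling point, so the assumption holds.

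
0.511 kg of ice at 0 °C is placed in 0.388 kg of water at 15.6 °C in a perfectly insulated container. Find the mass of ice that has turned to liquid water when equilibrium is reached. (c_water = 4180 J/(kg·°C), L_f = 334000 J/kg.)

Water can give up m c ΔT = 0.388×4180×15.6 = 25301 J before reaching 0 °C.
To melt every bit of ice: 0.511×334000 = 170674 J.
That's not enough to melt it all — equilibrium is at 0 °C with ice remaining.
Mass melted = 25301/334000 ≈ 0.07575 kg.

m_melted ≈ 0.0758 kg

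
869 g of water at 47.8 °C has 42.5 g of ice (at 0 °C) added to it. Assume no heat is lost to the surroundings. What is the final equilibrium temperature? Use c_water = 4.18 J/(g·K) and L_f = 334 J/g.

T_f ≈ 41.8 °C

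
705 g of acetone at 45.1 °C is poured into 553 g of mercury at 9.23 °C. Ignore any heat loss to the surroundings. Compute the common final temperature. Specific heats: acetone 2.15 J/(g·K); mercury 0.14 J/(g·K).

T_f is the heat-capacity-weighted average of the initial temperatures:
T_f = (1515.8·45.1 + 77.42·9.23) / (1515.8 + 77.42)
    = 69075 / 1593.2 ≈ 43.36 °C

T_f ≈ 43.4 °C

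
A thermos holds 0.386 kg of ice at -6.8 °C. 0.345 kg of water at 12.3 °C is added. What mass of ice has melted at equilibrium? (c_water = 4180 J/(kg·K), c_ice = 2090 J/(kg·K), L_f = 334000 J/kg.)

m_melted ≈ 0.0367 kg

Water can give up m c ΔT = 0.345·4180·12.3 = 17738 J before reaching 0 °C.
Warming the ice to 0 °C takes 0.386·2090·6.8 = 5485.8 J, leaving 12252 J for melting.
Melting all 0.386 kg of ice would need 0.386·334000 = 128924 J.
12252 J < 128924 J, so only part of the ice melts and the system sits at 0 °C.
Mass melted = 12252/334000 ≈ 0.03668 kg.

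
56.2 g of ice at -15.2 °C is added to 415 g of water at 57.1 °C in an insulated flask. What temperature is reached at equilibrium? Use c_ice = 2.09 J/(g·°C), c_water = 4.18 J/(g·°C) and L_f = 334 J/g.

T_f ≈ 39.9 °C

Sum of m c ΔT and latent-heat terms is zero:
ice -15.2→0 °C: 56.2×2.09×15.2 = 1785.4
  melt ice: 56.2×334 = 18771
  warm the meltwater: 234.92 T
  water cools: 415×4.18×(T − 57.1) = 1734.7(T − 57.1)
1969.6 T = 99051 − 20556 = 78495
T ≈ 39.85 °C — above 0 °C, consistent with complete melting.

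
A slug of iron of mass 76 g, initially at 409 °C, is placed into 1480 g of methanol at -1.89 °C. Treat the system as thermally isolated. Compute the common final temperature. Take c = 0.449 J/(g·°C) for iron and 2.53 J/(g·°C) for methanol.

Setting the total heat transfer to zero:
76*0.449*(T − 409) + 1480*2.53*(T − (-1.89)) = 0
3778.5 T = 6879.8
T ≈ 1.82 °C

T_f ≈ 1.8 °C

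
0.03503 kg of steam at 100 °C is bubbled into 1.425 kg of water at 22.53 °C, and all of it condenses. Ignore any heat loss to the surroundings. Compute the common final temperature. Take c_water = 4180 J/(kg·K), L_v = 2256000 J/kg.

Setting the total heat transfer to zero:
latent heat released on condensation: 0.03503×2256000 = 79028; condensate cools 100→T: 0.03503×4180×(T − 100) = 146.43(T − 100); water warms: 1.425×4180×(T − 22.53) = 5956.5(T − 22.53)
6102.9 T = 79028 + 14643 + 134200 = 227870
T ≈ 37.34 °C (< 100 °C, so full condensation is consistent).

T_f ≈ 37.3 °C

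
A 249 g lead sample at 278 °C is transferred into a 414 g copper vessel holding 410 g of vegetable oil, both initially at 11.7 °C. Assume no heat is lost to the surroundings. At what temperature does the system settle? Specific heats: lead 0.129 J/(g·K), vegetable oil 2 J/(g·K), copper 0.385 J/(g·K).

T_f ≈ 20.2 °C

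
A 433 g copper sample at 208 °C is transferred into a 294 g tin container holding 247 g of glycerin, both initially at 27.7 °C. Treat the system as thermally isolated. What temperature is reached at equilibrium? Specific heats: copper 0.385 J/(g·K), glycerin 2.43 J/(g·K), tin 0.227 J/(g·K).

T_f = Σ m_i c_i T_i / Σ m_i c_i:
T_f = (166.71*208 + 600.21*27.7 + 66.74*27.7) / (166.71 + 600.21 + 66.74)
    = 53149 / 833.65 ≈ 63.75 °C

T_f ≈ 63.8 °C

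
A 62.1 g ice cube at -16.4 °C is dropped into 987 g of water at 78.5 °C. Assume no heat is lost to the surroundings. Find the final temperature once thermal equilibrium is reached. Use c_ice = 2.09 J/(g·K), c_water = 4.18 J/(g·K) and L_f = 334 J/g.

T_f ≈ 68.6 °C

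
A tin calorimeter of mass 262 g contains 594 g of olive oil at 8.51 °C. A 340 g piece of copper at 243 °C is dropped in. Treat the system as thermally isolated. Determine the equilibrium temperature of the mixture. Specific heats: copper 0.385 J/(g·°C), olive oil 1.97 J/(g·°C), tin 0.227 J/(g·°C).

T_f ≈ 31.1 °C

Let T be the final temperature. ΣQ_i = 0:
340×0.385×(T − 243) + 594×1.97×(T − 8.51) + 262×0.227×(T − 8.51) = 0
(130.9 + 1170.2 + 59.47) T = 130.9×243 + 1170.2×8.51 + 59.47×8.51
T = 42273/1360.6 ≈ 31.07 °C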